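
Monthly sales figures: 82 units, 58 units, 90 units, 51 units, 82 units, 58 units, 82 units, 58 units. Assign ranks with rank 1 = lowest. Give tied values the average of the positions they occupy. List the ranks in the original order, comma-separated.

6, 3, 8, 1, 6, 3, 6, 3

Sorted (ascending): 51, 58, 58, 58, 82, 82, 82, 90
The 3 values of 58 occupy positions 2–4 → average rank 3.
The 3 values of 82 occupy positions 5–7 → average rank 6.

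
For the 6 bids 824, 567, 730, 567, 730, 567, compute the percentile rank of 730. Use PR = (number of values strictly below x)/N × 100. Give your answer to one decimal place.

50.0

N = 6.
Strictly below 730: 3. Equal to 730: 2.
PR = 3/6 × 100 = 50.0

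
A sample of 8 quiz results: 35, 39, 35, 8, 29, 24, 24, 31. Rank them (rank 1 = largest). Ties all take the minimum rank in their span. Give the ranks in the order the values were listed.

2, 1, 2, 8, 5, 6, 6, 4

Sorted (descending): 39, 35, 35, 31, 29, 24, 24, 8
The 2 values of 35 occupy positions 2–3 → each gets rank 2.
The 2 values of 24 occupy positions 6–7 → each gets rank 6.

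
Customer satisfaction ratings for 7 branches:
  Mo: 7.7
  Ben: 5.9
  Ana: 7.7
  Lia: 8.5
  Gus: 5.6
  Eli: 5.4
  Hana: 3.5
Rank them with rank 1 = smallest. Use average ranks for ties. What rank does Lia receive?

Sorted (ascending): 3.5, 5.4, 5.6, 5.9, 7.7, 7.7, 8.5
The 2 values of 7.7 occupy positions 5–6 → average rank (5+6)/2 = 5.5.
Lia has value 8.5 → rank 7.

7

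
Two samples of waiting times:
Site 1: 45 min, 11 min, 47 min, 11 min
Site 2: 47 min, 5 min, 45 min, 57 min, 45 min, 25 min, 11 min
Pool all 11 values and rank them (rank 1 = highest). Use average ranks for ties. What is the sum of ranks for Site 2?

40.5

Sorted (descending): 57, 47, 47, 45, 45, 45, 25, 11, 11, 11, 5
The 2 values of 47 occupy positions 2–3 → average rank (2+3)/2 = 2.5.
The 3 values of 45 occupy positions 4–6 → average rank 5.
The 3 values of 11 occupy positions 8–10 → average rank 9.
Site 2 values → pooled ranks: 47→2.5, 5→11, 45→5, 57→1, 45→5, 25→7, 11→9
Rank sum = 2.5 + 11 + 5 + 1 + 5 + 7 + 9 = 40.5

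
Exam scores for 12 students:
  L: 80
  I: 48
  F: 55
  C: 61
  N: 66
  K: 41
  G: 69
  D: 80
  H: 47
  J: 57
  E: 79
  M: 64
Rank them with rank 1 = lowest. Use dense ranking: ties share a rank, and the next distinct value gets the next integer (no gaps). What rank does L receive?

11

Sorted (ascending): 41, 47, 48, 55, 57, 61, 64, 66, 69, 79, 80, 80
The 2 values of 80 share dense rank 11.
Remaining distinct values take the next consecutive integers.
L has value 80 → rank 11.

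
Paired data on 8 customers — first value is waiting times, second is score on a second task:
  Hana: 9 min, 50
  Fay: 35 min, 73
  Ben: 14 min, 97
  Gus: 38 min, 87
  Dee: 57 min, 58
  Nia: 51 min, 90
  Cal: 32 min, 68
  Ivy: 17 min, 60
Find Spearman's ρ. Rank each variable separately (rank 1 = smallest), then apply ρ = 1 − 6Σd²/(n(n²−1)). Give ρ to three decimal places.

Ranks of variable 1: 1, 5, 2, 6, 8, 7, 4, 3
Ranks of variable 2: 1, 5, 8, 6, 2, 7, 4, 3
d = r₁ − r₂: 0, 0, -6, 0, 6, 0, 0, 0
d²: 0, 0, 36, 0, 36, 0, 0, 0; Σd² = 72
ρ = 1 − 6·72/(8·63) = 1 − 432/504 = 0.143

0.143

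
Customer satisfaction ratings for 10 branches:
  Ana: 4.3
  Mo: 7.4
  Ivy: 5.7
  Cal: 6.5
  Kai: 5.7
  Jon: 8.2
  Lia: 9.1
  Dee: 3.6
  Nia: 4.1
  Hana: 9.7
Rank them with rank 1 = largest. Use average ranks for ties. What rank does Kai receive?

Sorted (descending): 9.7, 9.1, 8.2, 7.4, 6.5, 5.7, 5.7, 4.3, 4.1, 3.6
The 2 values of 5.7 occupy positions 6–7 → average rank (6+7)/2 = 6.5.
Kai has value 5.7 → rank 6.5.

6.5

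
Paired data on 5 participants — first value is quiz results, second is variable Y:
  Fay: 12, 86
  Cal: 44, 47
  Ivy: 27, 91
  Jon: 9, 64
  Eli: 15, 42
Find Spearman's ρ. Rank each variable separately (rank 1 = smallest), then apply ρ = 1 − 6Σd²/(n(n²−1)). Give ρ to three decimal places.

-0.100

Ranks of variable 1: 2, 5, 4, 1, 3
Ranks of variable 2: 4, 2, 5, 3, 1
d = r₁ − r₂: -2, 3, -1, -2, 2
d²: 4, 9, 1, 4, 4; Σd² = 22
ρ = 1 − 6·22/(5·24) = 1 − 132/120 = -0.100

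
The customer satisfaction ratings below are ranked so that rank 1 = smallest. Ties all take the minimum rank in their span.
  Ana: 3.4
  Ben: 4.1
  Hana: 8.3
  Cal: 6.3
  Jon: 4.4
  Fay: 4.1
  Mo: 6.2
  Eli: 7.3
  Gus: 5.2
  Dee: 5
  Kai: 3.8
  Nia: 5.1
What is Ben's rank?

3

Sorted (ascending): 3.4, 3.8, 4.1, 4.1, 4.4, 5, 5.1, 5.2, 6.2, 6.3, 7.3, 8.3
The 2 values of 4.1 occupy positions 3–4 → each gets rank 3.
Ben has value 4.1 → rank 3.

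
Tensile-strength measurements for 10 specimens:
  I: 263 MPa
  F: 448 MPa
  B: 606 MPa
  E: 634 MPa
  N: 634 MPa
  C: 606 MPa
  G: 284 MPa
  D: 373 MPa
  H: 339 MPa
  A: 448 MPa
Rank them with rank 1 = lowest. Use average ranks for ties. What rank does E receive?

9.5

Sorted (ascending): 263, 284, 339, 373, 448, 448, 606, 606, 634, 634
The 2 values of 448 occupy positions 5–6 → average rank (5+6)/2 = 5.5.
The 2 values of 606 occupy positions 7–8 → average rank (7+8)/2 = 7.5.
The 2 values of 634 occupy positions 9–10 → average rank (9+10)/2 = 9.5.
E has value 634 MPa → rank 9.5.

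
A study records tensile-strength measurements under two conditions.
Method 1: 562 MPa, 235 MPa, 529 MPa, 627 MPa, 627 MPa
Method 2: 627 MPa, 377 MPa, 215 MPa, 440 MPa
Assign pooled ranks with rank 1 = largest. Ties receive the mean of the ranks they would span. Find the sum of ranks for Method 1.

21

Sorted (descending): 627, 627, 627, 562, 529, 440, 377, 235, 215
The 3 values of 627 occupy positions 1–3 → average rank 2.
Method 1 values → pooled ranks: 562→4, 235→8, 529→5, 627→2, 627→2
Rank sum = 4 + 8 + 5 + 2 + 2 = 21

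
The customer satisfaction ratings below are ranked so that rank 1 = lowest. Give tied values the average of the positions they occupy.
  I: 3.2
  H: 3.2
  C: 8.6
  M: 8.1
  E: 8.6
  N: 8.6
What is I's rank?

1.5

Sorted (ascending): 3.2, 3.2, 8.1, 8.6, 8.6, 8.6
The 2 values of 3.2 occupy positions 1–2 → average rank (1+2)/2 = 1.5.
The 3 values of 8.6 occupy positions 4–6 → average rank 5.
I has value 3.2 → rank 1.5.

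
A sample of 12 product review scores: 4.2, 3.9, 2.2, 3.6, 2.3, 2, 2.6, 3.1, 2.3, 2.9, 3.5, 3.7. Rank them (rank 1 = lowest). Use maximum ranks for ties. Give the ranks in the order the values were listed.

12, 11, 2, 9, 4, 1, 5, 7, 4, 6, 8, 10

Sorted (ascending): 2, 2.2, 2.3, 2.3, 2.6, 2.9, 3.1, 3.5, 3.6, 3.7, 3.9, 4.2
The 2 values of 2.3 occupy positions 3–4 → each gets rank 4.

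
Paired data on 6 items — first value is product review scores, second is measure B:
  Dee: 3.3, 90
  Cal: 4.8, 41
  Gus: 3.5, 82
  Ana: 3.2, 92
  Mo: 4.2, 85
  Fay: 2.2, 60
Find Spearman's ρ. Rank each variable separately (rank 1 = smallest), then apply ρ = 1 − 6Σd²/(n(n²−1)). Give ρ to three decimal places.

Ranks of variable 1: 3, 6, 4, 2, 5, 1
Ranks of variable 2: 5, 1, 3, 6, 4, 2
d = r₁ − r₂: -2, 5, 1, -4, 1, -1
d²: 4, 25, 1, 16, 1, 1; Σd² = 48
ρ = 1 − 6·48/(6·35) = 1 − 288/210 = -0.371

-0.371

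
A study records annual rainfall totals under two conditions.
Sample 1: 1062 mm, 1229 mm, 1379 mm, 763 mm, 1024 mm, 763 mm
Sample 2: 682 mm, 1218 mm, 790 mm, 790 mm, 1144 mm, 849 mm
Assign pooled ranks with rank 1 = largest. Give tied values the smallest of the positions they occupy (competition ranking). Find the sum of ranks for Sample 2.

42

Sorted (descending): 1379, 1229, 1218, 1144, 1062, 1024, 849, 790, 790, 763, 763, 682
The 2 values of 790 occupy positions 8–9 → each gets rank 8.
The 2 values of 763 occupy positions 10–11 → each gets rank 10.
Sample 2 values → pooled ranks: 682→12, 1218→3, 790→8, 790→8, 1144→4, 849→7
Rank sum = 12 + 3 + 8 + 8 + 4 + 7 = 42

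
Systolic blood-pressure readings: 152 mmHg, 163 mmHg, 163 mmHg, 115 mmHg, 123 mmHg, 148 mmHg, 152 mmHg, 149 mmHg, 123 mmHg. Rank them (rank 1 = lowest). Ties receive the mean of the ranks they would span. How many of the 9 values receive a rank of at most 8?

7

Sorted (ascending): 115, 123, 123, 148, 149, 152, 152, 163, 163
The 2 values of 123 occupy positions 2–3 → average rank (2+3)/2 = 2.5.
The 2 values of 152 occupy positions 6–7 → average rank (6+7)/2 = 6.5.
The 2 values of 163 occupy positions 8–9 → average rank (8+9)/2 = 8.5.
Ranks ≤ 8: {1, 2.5, 2.5, 4, 5, 6.5, 6.5} → 7 values.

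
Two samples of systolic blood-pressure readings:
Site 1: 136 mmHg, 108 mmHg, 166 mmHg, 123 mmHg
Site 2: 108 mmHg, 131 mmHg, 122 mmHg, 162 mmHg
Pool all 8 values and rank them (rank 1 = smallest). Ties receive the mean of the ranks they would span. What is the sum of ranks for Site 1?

Sorted (ascending): 108, 108, 122, 123, 131, 136, 162, 166
The 2 values of 108 occupy positions 1–2 → average rank (1+2)/2 = 1.5.
Site 1 values → pooled ranks: 136→6, 108→1.5, 166→8, 123→4
Rank sum = 6 + 1.5 + 8 + 4 = 19.5

19.5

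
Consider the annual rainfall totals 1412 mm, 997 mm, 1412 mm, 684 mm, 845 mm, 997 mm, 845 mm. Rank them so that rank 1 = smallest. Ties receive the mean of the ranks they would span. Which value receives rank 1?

Sorted (ascending): 684, 845, 845, 997, 997, 1412, 1412
The 2 values of 845 occupy positions 2–3 → average rank (2+3)/2 = 2.5.
The 2 values of 997 occupy positions 4–5 → average rank (4+5)/2 = 4.5.
The 2 values of 1412 occupy positions 6–7 → average rank (6+7)/2 = 6.5.
Rank 1 → value 684.

684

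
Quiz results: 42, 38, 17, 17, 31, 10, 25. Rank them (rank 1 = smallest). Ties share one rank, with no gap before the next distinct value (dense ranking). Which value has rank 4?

Sorted (ascending): 10, 17, 17, 25, 31, 38, 42
The 2 values of 17 share dense rank 2.
Remaining distinct values take the next consecutive integers.
Rank 4 → value 31.

31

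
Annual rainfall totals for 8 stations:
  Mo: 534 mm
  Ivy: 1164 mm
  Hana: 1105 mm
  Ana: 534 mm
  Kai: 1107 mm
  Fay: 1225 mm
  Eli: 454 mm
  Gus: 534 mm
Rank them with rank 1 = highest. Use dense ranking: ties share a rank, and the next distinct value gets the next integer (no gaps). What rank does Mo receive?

Sorted (descending): 1225, 1164, 1107, 1105, 534, 534, 534, 454
The 3 values of 534 share dense rank 5.
Remaining distinct values take the next consecutive integers.
Mo has value 534 mm → rank 5.

5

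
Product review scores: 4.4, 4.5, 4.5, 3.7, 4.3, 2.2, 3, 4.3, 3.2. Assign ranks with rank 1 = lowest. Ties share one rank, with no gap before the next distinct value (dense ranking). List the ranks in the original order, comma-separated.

6, 7, 7, 4, 5, 1, 2, 5, 3

Sorted (ascending): 2.2, 3, 3.2, 3.7, 4.3, 4.3, 4.4, 4.5, 4.5
The 2 values of 4.3 share dense rank 5.
The 2 values of 4.5 share dense rank 7.
Remaining distinct values take the next consecutive integers.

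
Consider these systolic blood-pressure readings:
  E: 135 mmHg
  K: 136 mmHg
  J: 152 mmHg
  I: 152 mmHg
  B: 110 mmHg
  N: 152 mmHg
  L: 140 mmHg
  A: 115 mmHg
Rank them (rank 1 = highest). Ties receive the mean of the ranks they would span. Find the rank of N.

2

Sorted (descending): 152, 152, 152, 140, 136, 135, 115, 110
The 3 values of 152 occupy positions 1–3 → average rank 2.
N has value 152 mmHg → rank 2.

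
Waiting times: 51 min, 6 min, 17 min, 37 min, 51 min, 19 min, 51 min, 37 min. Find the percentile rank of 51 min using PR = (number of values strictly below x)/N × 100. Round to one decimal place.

N = 8.
Strictly below 51: 5. Equal to 51: 3.
PR = 5/8 × 100 = 62.5

62.5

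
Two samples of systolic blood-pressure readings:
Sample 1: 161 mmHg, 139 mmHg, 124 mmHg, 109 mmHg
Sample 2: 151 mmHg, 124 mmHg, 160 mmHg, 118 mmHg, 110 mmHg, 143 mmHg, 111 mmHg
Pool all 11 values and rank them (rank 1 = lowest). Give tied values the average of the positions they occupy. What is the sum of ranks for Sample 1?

24.5

Sorted (ascending): 109, 110, 111, 118, 124, 124, 139, 143, 151, 160, 161
The 2 values of 124 occupy positions 5–6 → average rank (5+6)/2 = 5.5.
Sample 1 values → pooled ranks: 161→11, 139→7, 124→5.5, 109→1
Rank sum = 11 + 7 + 5.5 + 1 = 24.5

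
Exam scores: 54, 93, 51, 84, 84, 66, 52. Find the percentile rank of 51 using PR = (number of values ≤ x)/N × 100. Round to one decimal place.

N = 7.
Strictly below 51: 0. Equal to 51: 1.
PR = 1/7 × 100 = 14.3

14.3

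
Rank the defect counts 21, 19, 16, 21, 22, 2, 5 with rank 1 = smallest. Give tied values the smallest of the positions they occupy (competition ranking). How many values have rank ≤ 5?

6

Sorted (ascending): 2, 5, 16, 19, 21, 21, 22
The 2 values of 21 occupy positions 5–6 → each gets rank 5.
Ranks ≤ 5: {1, 2, 3, 4, 5, 5} → 6 values.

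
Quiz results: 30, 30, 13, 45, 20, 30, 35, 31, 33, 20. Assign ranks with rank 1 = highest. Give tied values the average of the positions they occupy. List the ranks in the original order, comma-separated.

6, 6, 10, 1, 8.5, 6, 2, 4, 3, 8.5

Sorted (descending): 45, 35, 33, 31, 30, 30, 30, 20, 20, 13
The 3 values of 30 occupy positions 5–7 → average rank 6.
The 2 values of 20 occupy positions 8–9 → average rank (8+9)/2 = 8.5.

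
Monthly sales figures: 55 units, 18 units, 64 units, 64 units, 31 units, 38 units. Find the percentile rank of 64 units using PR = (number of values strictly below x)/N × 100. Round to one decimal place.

N = 6.
Strictly below 64: 4. Equal to 64: 2.
PR = 4/6 × 100 = 66.7

66.7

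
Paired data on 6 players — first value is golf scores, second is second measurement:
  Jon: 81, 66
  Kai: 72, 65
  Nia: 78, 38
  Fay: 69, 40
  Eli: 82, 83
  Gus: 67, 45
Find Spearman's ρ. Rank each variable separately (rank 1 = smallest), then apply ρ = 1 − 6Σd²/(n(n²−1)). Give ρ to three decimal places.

0.600

Ranks of variable 1: 5, 3, 4, 2, 6, 1
Ranks of variable 2: 5, 4, 1, 2, 6, 3
d = r₁ − r₂: 0, -1, 3, 0, 0, -2
d²: 0, 1, 9, 0, 0, 4; Σd² = 14
ρ = 1 − 6·14/(6·35) = 1 − 84/210 = 0.600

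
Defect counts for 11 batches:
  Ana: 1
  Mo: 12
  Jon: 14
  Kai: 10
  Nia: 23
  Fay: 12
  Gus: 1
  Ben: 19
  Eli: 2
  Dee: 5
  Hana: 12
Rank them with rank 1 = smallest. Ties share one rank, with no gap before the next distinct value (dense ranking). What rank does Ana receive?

1

Sorted (ascending): 1, 1, 2, 5, 10, 12, 12, 12, 14, 19, 23
The 2 values of 1 share dense rank 1.
The 3 values of 12 share dense rank 5.
Remaining distinct values take the next consecutive integers.
Ana has value 1 → rank 1.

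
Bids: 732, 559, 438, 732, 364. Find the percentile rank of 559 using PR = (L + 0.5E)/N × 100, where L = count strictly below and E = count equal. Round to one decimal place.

N = 5.
Strictly below 559: 2. Equal to 559: 1.
PR = (2 + 0.5·1)/5 × 100 = 50.0

50.0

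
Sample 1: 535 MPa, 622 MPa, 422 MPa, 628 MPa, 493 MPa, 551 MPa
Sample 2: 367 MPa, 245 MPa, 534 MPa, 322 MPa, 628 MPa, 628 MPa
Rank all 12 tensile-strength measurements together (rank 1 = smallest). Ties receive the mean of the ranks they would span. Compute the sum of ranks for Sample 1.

Sorted (ascending): 245, 322, 367, 422, 493, 534, 535, 551, 622, 628, 628, 628
The 3 values of 628 occupy positions 10–12 → average rank 11.
Sample 1 values → pooled ranks: 535→7, 622→9, 422→4, 628→11, 493→5, 551→8
Rank sum = 7 + 9 + 4 + 11 + 5 + 8 = 44

44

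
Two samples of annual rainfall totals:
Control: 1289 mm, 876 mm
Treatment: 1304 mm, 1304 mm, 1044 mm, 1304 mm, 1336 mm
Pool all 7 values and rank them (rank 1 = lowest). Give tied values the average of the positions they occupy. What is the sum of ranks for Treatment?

24

Sorted (ascending): 876, 1044, 1289, 1304, 1304, 1304, 1336
The 3 values of 1304 occupy positions 4–6 → average rank 5.
Treatment values → pooled ranks: 1304→5, 1304→5, 1044→2, 1304→5, 1336→7
Rank sum = 5 + 5 + 2 + 5 + 7 = 24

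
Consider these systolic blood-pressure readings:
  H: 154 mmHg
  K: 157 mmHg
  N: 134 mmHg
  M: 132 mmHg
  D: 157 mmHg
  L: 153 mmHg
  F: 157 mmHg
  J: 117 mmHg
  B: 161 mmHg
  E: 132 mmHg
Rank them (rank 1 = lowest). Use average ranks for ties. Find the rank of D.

Sorted (ascending): 117, 132, 132, 134, 153, 154, 157, 157, 157, 161
The 2 values of 132 occupy positions 2–3 → average rank (2+3)/2 = 2.5.
The 3 values of 157 occupy positions 7–9 → average rank 8.
D has value 157 mmHg → rank 8.

8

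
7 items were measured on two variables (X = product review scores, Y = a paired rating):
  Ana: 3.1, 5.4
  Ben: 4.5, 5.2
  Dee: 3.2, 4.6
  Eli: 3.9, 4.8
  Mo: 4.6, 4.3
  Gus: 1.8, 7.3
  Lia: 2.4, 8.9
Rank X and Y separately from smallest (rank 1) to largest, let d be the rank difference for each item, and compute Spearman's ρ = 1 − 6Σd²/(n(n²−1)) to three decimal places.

Ranks of variable 1: 3, 6, 4, 5, 7, 1, 2
Ranks of variable 2: 5, 4, 2, 3, 1, 6, 7
d = r₁ − r₂: -2, 2, 2, 2, 6, -5, -5
d²: 4, 4, 4, 4, 36, 25, 25; Σd² = 102
ρ = 1 − 6·102/(7·48) = 1 − 612/336 = -0.821

-0.821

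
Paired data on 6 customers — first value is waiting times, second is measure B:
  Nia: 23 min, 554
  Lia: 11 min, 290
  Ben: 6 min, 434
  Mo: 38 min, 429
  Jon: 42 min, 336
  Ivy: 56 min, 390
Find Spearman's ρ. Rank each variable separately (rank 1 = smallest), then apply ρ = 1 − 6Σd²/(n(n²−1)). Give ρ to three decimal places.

-0.257

Ranks of variable 1: 3, 2, 1, 4, 5, 6
Ranks of variable 2: 6, 1, 5, 4, 2, 3
d = r₁ − r₂: -3, 1, -4, 0, 3, 3
d²: 9, 1, 16, 0, 9, 9; Σd² = 44
ρ = 1 − 6·44/(6·35) = 1 − 264/210 = -0.257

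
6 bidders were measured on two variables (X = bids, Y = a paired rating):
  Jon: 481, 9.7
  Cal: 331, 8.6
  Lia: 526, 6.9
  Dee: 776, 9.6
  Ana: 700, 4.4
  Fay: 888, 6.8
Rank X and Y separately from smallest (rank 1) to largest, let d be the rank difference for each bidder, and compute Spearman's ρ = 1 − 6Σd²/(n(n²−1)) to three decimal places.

-0.429

Ranks of variable 1: 2, 1, 3, 5, 4, 6
Ranks of variable 2: 6, 4, 3, 5, 1, 2
d = r₁ − r₂: -4, -3, 0, 0, 3, 4
d²: 16, 9, 0, 0, 9, 16; Σd² = 50
ρ = 1 − 6·50/(6·35) = 1 − 300/210 = -0.429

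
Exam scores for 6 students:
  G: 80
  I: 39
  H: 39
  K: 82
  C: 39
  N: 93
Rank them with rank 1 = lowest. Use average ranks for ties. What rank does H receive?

Sorted (ascending): 39, 39, 39, 80, 82, 93
The 3 values of 39 occupy positions 1–3 → average rank 2.
H has value 39 → rank 2.

2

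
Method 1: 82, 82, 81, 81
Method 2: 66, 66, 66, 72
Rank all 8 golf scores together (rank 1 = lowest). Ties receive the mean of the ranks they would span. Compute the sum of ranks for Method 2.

Sorted (ascending): 66, 66, 66, 72, 81, 81, 82, 82
The 3 values of 66 occupy positions 1–3 → average rank 2.
The 2 values of 81 occupy positions 5–6 → average rank (5+6)/2 = 5.5.
The 2 values of 82 occupy positions 7–8 → average rank (7+8)/2 = 7.5.
Method 2 values → pooled ranks: 66→2, 66→2, 66→2, 72→4
Rank sum = 2 + 2 + 2 + 4 = 10

10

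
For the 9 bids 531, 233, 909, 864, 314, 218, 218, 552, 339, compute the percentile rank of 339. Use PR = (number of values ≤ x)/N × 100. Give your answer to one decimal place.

N = 9.
Strictly below 339: 4. Equal to 339: 1.
PR = 5/9 × 100 = 55.6

55.6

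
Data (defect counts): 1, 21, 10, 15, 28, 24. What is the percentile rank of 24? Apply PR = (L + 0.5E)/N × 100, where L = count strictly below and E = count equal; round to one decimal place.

N = 6.
Strictly below 24: 4. Equal to 24: 1.
PR = (4 + 0.5·1)/6 × 100 = 75.0

75.0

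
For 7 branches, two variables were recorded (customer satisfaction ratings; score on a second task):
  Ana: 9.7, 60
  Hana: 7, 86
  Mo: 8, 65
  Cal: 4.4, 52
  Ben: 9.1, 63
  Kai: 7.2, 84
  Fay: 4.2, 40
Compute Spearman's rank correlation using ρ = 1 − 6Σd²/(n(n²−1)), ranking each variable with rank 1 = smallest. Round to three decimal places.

Ranks of variable 1: 7, 3, 5, 2, 6, 4, 1
Ranks of variable 2: 3, 7, 5, 2, 4, 6, 1
d = r₁ − r₂: 4, -4, 0, 0, 2, -2, 0
d²: 16, 16, 0, 0, 4, 4, 0; Σd² = 40
ρ = 1 − 6·40/(7·48) = 1 − 240/336 = 0.286

0.286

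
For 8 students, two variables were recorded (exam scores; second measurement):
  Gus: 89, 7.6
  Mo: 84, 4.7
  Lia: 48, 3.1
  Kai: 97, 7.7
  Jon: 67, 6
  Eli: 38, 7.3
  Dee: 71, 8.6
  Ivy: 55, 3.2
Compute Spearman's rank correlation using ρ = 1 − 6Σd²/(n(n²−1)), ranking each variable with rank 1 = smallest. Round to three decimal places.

Ranks of variable 1: 7, 6, 2, 8, 4, 1, 5, 3
Ranks of variable 2: 6, 3, 1, 7, 4, 5, 8, 2
d = r₁ − r₂: 1, 3, 1, 1, 0, -4, -3, 1
d²: 1, 9, 1, 1, 0, 16, 9, 1; Σd² = 38
ρ = 1 − 6·38/(8·63) = 1 − 228/504 = 0.548

0.548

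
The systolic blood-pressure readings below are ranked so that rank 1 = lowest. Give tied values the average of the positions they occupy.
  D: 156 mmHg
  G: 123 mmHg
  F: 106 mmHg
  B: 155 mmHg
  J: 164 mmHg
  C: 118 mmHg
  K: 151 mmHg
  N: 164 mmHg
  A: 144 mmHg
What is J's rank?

Sorted (ascending): 106, 118, 123, 144, 151, 155, 156, 164, 164
The 2 values of 164 occupy positions 8–9 → average rank (8+9)/2 = 8.5.
J has value 164 mmHg → rank 8.5.

8.5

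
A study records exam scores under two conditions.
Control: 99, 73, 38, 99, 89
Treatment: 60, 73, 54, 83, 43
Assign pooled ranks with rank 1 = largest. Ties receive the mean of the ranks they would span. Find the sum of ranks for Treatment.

Sorted (descending): 99, 99, 89, 83, 73, 73, 60, 54, 43, 38
The 2 values of 99 occupy positions 1–2 → average rank (1+2)/2 = 1.5.
The 2 values of 73 occupy positions 5–6 → average rank (5+6)/2 = 5.5.
Treatment values → pooled ranks: 60→7, 73→5.5, 54→8, 83→4, 43→9
Rank sum = 7 + 5.5 + 8 + 4 + 9 = 33.5

33.5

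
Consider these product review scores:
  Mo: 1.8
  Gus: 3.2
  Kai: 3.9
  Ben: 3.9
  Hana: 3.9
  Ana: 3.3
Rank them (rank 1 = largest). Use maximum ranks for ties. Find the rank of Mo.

Sorted (descending): 3.9, 3.9, 3.9, 3.3, 3.2, 1.8
The 3 values of 3.9 occupy positions 1–3 → each gets rank 3.
Mo has value 1.8 → rank 6.

6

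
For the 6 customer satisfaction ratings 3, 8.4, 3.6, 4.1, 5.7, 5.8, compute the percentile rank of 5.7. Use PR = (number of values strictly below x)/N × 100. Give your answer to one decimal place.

N = 6.
Strictly below 5.7: 3. Equal to 5.7: 1.
PR = 3/6 × 100 = 50.0

50.0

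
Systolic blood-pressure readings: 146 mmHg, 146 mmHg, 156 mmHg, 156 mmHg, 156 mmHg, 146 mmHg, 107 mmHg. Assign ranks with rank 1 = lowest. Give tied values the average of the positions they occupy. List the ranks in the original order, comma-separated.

Sorted (ascending): 107, 146, 146, 146, 156, 156, 156
The 3 values of 146 occupy positions 2–4 → average rank 3.
The 3 values of 156 occupy positions 5–7 → average rank 6.

3, 3, 6, 6, 6, 3, 1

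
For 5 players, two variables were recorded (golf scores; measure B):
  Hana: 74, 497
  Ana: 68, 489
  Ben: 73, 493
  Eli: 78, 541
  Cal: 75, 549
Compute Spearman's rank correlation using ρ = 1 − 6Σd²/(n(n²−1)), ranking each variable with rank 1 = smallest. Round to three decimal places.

0.900

Ranks of variable 1: 3, 1, 2, 5, 4
Ranks of variable 2: 3, 1, 2, 4, 5
d = r₁ − r₂: 0, 0, 0, 1, -1
d²: 0, 0, 0, 1, 1; Σd² = 2
ρ = 1 − 6·2/(5·24) = 1 − 12/120 = 0.900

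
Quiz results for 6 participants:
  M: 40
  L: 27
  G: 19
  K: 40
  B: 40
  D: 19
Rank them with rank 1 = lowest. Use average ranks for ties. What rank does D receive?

Sorted (ascending): 19, 19, 27, 40, 40, 40
The 2 values of 19 occupy positions 1–2 → average rank (1+2)/2 = 1.5.
The 3 values of 40 occupy positions 4–6 → average rank 5.
D has value 19 → rank 1.5.

1.5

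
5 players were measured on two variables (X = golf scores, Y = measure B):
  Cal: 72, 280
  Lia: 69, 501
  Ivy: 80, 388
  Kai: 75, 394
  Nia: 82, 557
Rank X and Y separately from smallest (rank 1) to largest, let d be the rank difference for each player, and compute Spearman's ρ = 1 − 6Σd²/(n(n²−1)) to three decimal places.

0.300

Ranks of variable 1: 2, 1, 4, 3, 5
Ranks of variable 2: 1, 4, 2, 3, 5
d = r₁ − r₂: 1, -3, 2, 0, 0
d²: 1, 9, 4, 0, 0; Σd² = 14
ρ = 1 − 6·14/(5·24) = 1 − 84/120 = 0.300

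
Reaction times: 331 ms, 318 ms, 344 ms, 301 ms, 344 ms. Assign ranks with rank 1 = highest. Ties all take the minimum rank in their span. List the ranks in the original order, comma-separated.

Sorted (descending): 344, 344, 331, 318, 301
The 2 values of 344 occupy positions 1–2 → each gets rank 1.

3, 4, 1, 5, 1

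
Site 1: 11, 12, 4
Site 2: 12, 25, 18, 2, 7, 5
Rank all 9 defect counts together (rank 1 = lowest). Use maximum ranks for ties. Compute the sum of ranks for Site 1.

Sorted (ascending): 2, 4, 5, 7, 11, 12, 12, 18, 25
The 2 values of 12 occupy positions 6–7 → each gets rank 7.
Site 1 values → pooled ranks: 11→5, 12→7, 4→2
Rank sum = 5 + 7 + 2 = 14

14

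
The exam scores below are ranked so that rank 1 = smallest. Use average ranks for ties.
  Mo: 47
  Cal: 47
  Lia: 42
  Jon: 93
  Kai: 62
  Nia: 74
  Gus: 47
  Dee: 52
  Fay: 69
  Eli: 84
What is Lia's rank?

Sorted (ascending): 42, 47, 47, 47, 52, 62, 69, 74, 84, 93
The 3 values of 47 occupy positions 2–4 → average rank 3.
Lia has value 42 → rank 1.

1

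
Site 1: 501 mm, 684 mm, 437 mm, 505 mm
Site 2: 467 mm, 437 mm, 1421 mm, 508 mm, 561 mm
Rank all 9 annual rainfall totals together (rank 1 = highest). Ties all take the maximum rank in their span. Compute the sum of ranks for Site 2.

24

Sorted (descending): 1421, 684, 561, 508, 505, 501, 467, 437, 437
The 2 values of 437 occupy positions 8–9 → each gets rank 9.
Site 2 values → pooled ranks: 467→7, 437→9, 1421→1, 508→4, 561→3
Rank sum = 7 + 9 + 1 + 4 + 3 = 24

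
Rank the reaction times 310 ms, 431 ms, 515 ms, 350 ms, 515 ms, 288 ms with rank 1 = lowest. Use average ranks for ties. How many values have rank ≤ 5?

4

Sorted (ascending): 288, 310, 350, 431, 515, 515
The 2 values of 515 occupy positions 5–6 → average rank (5+6)/2 = 5.5.
Ranks ≤ 5: {1, 2, 3, 4} → 4 values.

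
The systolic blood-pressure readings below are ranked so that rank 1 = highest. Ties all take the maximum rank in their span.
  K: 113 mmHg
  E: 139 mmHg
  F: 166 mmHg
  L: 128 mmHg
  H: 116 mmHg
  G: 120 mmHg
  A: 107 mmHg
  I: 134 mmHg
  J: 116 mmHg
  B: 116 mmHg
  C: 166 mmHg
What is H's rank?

Sorted (descending): 166, 166, 139, 134, 128, 120, 116, 116, 116, 113, 107
The 2 values of 166 occupy positions 1–2 → each gets rank 2.
The 3 values of 116 occupy positions 7–9 → each gets rank 9.
H has value 116 mmHg → rank 9.

9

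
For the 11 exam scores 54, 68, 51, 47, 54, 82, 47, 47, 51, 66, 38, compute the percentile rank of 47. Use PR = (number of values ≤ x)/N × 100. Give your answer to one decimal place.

N = 11.
Strictly below 47: 1. Equal to 47: 3.
PR = 4/11 × 100 = 36.4

36.4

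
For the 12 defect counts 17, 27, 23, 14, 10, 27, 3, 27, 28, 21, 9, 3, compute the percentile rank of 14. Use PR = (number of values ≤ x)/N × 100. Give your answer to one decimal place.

41.7

N = 12.
Strictly below 14: 4. Equal to 14: 1.
PR = 5/12 × 100 = 41.7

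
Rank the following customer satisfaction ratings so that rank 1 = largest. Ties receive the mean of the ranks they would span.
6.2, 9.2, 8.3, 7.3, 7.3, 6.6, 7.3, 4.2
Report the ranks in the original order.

7, 1, 2, 4, 4, 6, 4, 8

Sorted (descending): 9.2, 8.3, 7.3, 7.3, 7.3, 6.6, 6.2, 4.2
The 3 values of 7.3 occupy positions 3–5 → average rank 4.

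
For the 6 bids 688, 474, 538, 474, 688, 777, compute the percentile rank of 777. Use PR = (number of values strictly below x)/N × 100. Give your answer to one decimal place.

N = 6.
Strictly below 777: 5. Equal to 777: 1.
PR = 5/6 × 100 = 83.3

83.3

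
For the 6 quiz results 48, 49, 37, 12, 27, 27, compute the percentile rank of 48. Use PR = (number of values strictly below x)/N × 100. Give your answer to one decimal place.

N = 6.
Strictly below 48: 4. Equal to 48: 1.
PR = 4/6 × 100 = 66.7

66.7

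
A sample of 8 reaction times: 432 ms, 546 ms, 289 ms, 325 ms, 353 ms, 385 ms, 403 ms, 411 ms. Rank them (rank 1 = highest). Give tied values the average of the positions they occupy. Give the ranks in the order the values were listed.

2, 1, 8, 7, 6, 5, 4, 3

Sorted (descending): 546, 432, 411, 403, 385, 353, 325, 289
No ties — each value takes its position as its rank.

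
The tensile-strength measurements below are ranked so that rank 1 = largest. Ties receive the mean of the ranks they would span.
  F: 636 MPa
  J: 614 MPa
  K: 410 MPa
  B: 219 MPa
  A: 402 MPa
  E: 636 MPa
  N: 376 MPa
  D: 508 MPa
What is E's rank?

1.5

Sorted (descending): 636, 636, 614, 508, 410, 402, 376, 219
The 2 values of 636 occupy positions 1–2 → average rank (1+2)/2 = 1.5.
E has value 636 MPa → rank 1.5.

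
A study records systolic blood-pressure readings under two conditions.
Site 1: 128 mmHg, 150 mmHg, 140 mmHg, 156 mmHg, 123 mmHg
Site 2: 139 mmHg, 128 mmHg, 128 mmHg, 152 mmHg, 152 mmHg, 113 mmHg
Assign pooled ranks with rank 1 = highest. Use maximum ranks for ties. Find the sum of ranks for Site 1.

Sorted (descending): 156, 152, 152, 150, 140, 139, 128, 128, 128, 123, 113
The 2 values of 152 occupy positions 2–3 → each gets rank 3.
The 3 values of 128 occupy positions 7–9 → each gets rank 9.
Site 1 values → pooled ranks: 128→9, 150→4, 140→5, 156→1, 123→10
Rank sum = 9 + 4 + 5 + 1 + 10 = 29

29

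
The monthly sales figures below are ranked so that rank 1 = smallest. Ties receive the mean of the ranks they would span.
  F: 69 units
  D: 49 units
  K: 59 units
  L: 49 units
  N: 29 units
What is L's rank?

Sorted (ascending): 29, 49, 49, 59, 69
The 2 values of 49 occupy positions 2–3 → average rank (2+3)/2 = 2.5.
L has value 49 units → rank 2.5.

2.5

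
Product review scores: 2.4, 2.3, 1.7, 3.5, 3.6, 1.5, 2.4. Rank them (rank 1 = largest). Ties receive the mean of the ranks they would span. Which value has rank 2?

3.5

Sorted (descending): 3.6, 3.5, 2.4, 2.4, 2.3, 1.7, 1.5
The 2 values of 2.4 occupy positions 3–4 → average rank (3+4)/2 = 3.5.
Rank 2 → value 3.5.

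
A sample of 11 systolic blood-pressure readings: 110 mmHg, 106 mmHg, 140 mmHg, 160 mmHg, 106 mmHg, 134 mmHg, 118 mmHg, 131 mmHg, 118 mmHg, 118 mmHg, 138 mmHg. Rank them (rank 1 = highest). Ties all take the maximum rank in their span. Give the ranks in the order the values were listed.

9, 11, 2, 1, 11, 4, 8, 5, 8, 8, 3

Sorted (descending): 160, 140, 138, 134, 131, 118, 118, 118, 110, 106, 106
The 3 values of 118 occupy positions 6–8 → each gets rank 8.
The 2 values of 106 occupy positions 10–11 → each gets rank 11.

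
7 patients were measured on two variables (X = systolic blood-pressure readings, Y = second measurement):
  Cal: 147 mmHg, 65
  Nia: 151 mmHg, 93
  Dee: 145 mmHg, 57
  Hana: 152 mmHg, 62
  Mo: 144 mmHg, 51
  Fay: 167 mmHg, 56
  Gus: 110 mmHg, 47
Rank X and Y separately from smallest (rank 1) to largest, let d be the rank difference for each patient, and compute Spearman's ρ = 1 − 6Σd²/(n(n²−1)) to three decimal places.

Ranks of variable 1: 4, 5, 3, 6, 2, 7, 1
Ranks of variable 2: 6, 7, 4, 5, 2, 3, 1
d = r₁ − r₂: -2, -2, -1, 1, 0, 4, 0
d²: 4, 4, 1, 1, 0, 16, 0; Σd² = 26
ρ = 1 − 6·26/(7·48) = 1 − 156/336 = 0.536

0.536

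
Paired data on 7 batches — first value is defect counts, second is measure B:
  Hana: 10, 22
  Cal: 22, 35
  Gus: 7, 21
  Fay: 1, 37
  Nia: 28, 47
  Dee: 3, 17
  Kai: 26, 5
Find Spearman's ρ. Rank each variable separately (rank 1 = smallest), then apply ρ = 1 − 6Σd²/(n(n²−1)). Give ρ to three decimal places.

Ranks of variable 1: 4, 5, 3, 1, 7, 2, 6
Ranks of variable 2: 4, 5, 3, 6, 7, 2, 1
d = r₁ − r₂: 0, 0, 0, -5, 0, 0, 5
d²: 0, 0, 0, 25, 0, 0, 25; Σd² = 50
ρ = 1 − 6·50/(7·48) = 1 − 300/336 = 0.107

0.107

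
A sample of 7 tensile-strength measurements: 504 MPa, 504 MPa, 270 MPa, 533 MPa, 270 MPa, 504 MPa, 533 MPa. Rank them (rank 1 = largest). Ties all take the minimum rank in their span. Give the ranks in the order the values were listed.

3, 3, 6, 1, 6, 3, 1

Sorted (descending): 533, 533, 504, 504, 504, 270, 270
The 2 values of 533 occupy positions 1–2 → each gets rank 1.
The 3 values of 504 occupy positions 3–5 → each gets rank 3.
The 2 values of 270 occupy positions 6–7 → each gets rank 6.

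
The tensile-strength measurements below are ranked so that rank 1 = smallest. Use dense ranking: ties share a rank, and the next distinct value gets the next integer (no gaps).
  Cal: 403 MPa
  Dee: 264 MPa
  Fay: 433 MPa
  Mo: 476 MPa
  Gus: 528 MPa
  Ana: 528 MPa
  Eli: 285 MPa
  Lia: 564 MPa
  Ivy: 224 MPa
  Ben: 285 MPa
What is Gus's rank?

Sorted (ascending): 224, 264, 285, 285, 403, 433, 476, 528, 528, 564
The 2 values of 285 share dense rank 3.
The 2 values of 528 share dense rank 7.
Remaining distinct values take the next consecutive integers.
Gus has value 528 MPa → rank 7.

7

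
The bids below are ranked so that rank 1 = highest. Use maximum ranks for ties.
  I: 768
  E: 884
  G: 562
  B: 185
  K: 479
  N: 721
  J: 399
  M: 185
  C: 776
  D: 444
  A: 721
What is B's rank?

11

Sorted (descending): 884, 776, 768, 721, 721, 562, 479, 444, 399, 185, 185
The 2 values of 721 occupy positions 4–5 → each gets rank 5.
The 2 values of 185 occupy positions 10–11 → each gets rank 11.
B has value 185 → rank 11.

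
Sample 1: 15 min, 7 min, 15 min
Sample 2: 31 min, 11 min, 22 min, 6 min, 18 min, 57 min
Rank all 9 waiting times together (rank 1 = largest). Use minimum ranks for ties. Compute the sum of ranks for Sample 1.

18

Sorted (descending): 57, 31, 22, 18, 15, 15, 11, 7, 6
The 2 values of 15 occupy positions 5–6 → each gets rank 5.
Sample 1 values → pooled ranks: 15→5, 7→8, 15→5
Rank sum = 5 + 8 + 5 = 18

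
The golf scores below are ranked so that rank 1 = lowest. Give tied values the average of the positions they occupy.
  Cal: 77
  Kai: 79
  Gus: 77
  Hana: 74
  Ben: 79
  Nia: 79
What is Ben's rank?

Sorted (ascending): 74, 77, 77, 79, 79, 79
The 2 values of 77 occupy positions 2–3 → average rank (2+3)/2 = 2.5.
The 3 values of 79 occupy positions 4–6 → average rank 5.
Ben has value 79 → rank 5.

5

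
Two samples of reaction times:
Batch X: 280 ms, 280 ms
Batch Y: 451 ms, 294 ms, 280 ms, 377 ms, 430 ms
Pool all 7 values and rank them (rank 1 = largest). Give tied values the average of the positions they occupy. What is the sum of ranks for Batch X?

12

Sorted (descending): 451, 430, 377, 294, 280, 280, 280
The 3 values of 280 occupy positions 5–7 → average rank 6.
Batch X values → pooled ranks: 280→6, 280→6
Rank sum = 6 + 6 = 12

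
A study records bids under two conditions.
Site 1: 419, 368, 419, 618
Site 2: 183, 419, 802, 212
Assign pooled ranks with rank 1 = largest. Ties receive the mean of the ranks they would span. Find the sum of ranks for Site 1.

Sorted (descending): 802, 618, 419, 419, 419, 368, 212, 183
The 3 values of 419 occupy positions 3–5 → average rank 4.
Site 1 values → pooled ranks: 419→4, 368→6, 419→4, 618→2
Rank sum = 4 + 6 + 4 + 2 = 16

16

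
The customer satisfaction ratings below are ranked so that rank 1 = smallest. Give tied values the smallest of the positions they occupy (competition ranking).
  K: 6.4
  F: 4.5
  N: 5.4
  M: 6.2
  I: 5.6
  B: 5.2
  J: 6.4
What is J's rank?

6

Sorted (ascending): 4.5, 5.2, 5.4, 5.6, 6.2, 6.4, 6.4
The 2 values of 6.4 occupy positions 6–7 → each gets rank 6.
J has value 6.4 → rank 6.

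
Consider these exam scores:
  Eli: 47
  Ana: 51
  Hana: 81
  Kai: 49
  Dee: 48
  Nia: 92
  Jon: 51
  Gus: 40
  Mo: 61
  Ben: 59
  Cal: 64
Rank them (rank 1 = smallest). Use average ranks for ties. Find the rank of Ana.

5.5

Sorted (ascending): 40, 47, 48, 49, 51, 51, 59, 61, 64, 81, 92
The 2 values of 51 occupy positions 5–6 → average rank (5+6)/2 = 5.5.
Ana has value 51 → rank 5.5.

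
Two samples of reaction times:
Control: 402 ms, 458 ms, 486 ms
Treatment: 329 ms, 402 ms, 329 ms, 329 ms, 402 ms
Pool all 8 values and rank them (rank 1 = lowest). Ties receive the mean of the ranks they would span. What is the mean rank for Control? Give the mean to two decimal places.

Sorted (ascending): 329, 329, 329, 402, 402, 402, 458, 486
The 3 values of 329 occupy positions 1–3 → average rank 2.
The 3 values of 402 occupy positions 4–6 → average rank 5.
Control values → pooled ranks: 402→5, 458→7, 486→8
Mean rank = (5 + 7 + 8) / 3 = 6.67

6.67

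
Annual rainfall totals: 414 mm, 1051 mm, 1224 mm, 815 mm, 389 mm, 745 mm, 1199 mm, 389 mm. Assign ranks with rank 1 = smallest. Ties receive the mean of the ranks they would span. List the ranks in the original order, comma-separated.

3, 6, 8, 5, 1.5, 4, 7, 1.5

Sorted (ascending): 389, 389, 414, 745, 815, 1051, 1199, 1224
The 2 values of 389 occupy positions 1–2 → average rank (1+2)/2 = 1.5.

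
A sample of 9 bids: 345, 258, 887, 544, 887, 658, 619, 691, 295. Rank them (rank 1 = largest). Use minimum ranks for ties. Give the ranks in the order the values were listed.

Sorted (descending): 887, 887, 691, 658, 619, 544, 345, 295, 258
The 2 values of 887 occupy positions 1–2 → each gets rank 1.

7, 9, 1, 6, 1, 4, 5, 3, 8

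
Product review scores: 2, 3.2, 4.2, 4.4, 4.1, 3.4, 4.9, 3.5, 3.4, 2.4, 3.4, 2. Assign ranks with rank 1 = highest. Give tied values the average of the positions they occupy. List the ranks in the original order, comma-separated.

11.5, 9, 3, 2, 4, 7, 1, 5, 7, 10, 7, 11.5

Sorted (descending): 4.9, 4.4, 4.2, 4.1, 3.5, 3.4, 3.4, 3.4, 3.2, 2.4, 2, 2
The 3 values of 3.4 occupy positions 6–8 → average rank 7.
The 2 values of 2 occupy positions 11–12 → average rank (11+12)/2 = 11.5.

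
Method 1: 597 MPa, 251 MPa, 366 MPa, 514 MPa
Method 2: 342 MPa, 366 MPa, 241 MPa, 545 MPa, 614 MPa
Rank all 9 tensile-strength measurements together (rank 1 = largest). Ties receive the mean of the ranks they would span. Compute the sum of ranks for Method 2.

25.5

Sorted (descending): 614, 597, 545, 514, 366, 366, 342, 251, 241
The 2 values of 366 occupy positions 5–6 → average rank (5+6)/2 = 5.5.
Method 2 values → pooled ranks: 342→7, 366→5.5, 241→9, 545→3, 614→1
Rank sum = 7 + 5.5 + 9 + 3 + 1 = 25.5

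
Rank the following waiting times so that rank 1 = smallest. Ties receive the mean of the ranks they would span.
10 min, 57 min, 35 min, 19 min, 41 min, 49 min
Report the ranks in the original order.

1, 6, 3, 2, 4, 5

Sorted (ascending): 10, 19, 35, 41, 49, 57
No ties — each value takes its position as its rank.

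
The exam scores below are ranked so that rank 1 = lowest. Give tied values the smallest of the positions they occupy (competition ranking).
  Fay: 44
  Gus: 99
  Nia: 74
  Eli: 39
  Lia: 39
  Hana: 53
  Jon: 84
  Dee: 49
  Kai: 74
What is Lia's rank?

Sorted (ascending): 39, 39, 44, 49, 53, 74, 74, 84, 99
The 2 values of 39 occupy positions 1–2 → each gets rank 1.
The 2 values of 74 occupy positions 6–7 → each gets rank 6.
Lia has value 39 → rank 1.

1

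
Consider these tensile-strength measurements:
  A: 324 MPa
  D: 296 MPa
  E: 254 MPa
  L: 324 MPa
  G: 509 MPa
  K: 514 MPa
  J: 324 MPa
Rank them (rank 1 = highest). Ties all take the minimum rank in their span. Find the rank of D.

6

Sorted (descending): 514, 509, 324, 324, 324, 296, 254
The 3 values of 324 occupy positions 3–5 → each gets rank 3.
D has value 296 MPa → rank 6.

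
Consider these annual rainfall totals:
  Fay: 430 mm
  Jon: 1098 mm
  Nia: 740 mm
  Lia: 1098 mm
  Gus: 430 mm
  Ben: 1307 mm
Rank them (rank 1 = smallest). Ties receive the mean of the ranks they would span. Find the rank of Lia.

Sorted (ascending): 430, 430, 740, 1098, 1098, 1307
The 2 values of 430 occupy positions 1–2 → average rank (1+2)/2 = 1.5.
The 2 values of 1098 occupy positions 4–5 → average rank (4+5)/2 = 4.5.
Lia has value 1098 mm → rank 4.5.

4.5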